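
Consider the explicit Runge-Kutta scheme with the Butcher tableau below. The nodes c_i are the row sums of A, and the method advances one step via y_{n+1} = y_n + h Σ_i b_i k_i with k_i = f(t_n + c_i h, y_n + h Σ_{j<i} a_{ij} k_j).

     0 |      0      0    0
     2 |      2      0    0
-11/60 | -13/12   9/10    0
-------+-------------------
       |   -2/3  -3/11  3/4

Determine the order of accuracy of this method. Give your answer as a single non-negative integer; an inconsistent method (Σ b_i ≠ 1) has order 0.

0

b = (-2/3, -3/11, 3/4)
c = (0, 2, -11/60)
Ac = (0, 0, 9/5)
Σ b_i: (-2/3)·1 + (-3/11)·1 + 3/4·1 = -25/132 ≠ 1 ⇒ order 0.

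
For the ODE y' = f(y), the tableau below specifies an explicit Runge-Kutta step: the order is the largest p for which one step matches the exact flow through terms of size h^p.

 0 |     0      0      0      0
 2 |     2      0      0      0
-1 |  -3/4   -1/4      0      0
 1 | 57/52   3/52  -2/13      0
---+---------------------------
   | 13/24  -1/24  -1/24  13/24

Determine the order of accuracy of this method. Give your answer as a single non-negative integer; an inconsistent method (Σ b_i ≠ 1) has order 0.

b = (13/24, -1/24, -1/24, 13/24)
c = (0, 2, -1, 1)
Ac = (0, 0, -1/2, 7/26)
Σ b_i: 13/24·1 + (-1/24)·1 + (-1/24)·1 + 13/24·1 = 1 ✓
b·c: (-1/24)·2 + (-1/24)·(-1) + 13/24·1 = 1/2 ✓
b·c²: (-1/24)·4 + (-1/24)·1 + 13/24·1 = 1/3 ✓
b·Ac: (-1/24)·(-1/2) + 13/24·7/26 = 1/6 ✓
b·c³: (-1/24)·8 + (-1/24)·(-1) + 13/24·1 = 1/4 ✓
b·(c∘Ac): (-1/24)·1/2 + 13/24·7/26 = 1/8 ✓
b·Ac²: (-1/24)·(-1) + 13/24·1/13 = 1/12 ✓
b·A²c: 13/24·1/13 = 1/24 ✓; 4 stages ⇒ order 4.

4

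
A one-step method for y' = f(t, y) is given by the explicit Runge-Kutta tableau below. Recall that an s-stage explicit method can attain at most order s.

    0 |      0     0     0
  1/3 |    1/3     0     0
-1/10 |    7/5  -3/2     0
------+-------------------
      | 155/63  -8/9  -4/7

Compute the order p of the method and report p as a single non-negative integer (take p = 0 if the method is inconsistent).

1

b = (155/63, -8/9, -4/7)
c = (0, 1/3, -1/10)
Ac = (0, 0, -1/2)
Σ b_i: 155/63·1 + (-8/9)·1 + (-4/7)·1 = 1 ✓
b·c: (-8/9)·1/3 + (-4/7)·(-1/10) = -226/945 ≠ 1/2 ⇒ order 1.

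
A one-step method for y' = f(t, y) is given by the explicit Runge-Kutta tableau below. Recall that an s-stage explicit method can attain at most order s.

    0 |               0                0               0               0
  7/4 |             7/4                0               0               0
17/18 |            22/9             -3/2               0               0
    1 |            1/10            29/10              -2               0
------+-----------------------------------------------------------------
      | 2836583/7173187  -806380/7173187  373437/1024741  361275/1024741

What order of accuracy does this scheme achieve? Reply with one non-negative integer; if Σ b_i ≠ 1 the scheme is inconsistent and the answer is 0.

3

b = (2836583/7173187, -806380/7173187, 373437/1024741, 361275/1024741)
c = (0, 7/4, 17/18, 1)
Ac = (0, 0, -21/8, 1147/360)
Σ b_i: 2836583/7173187·1 + (-806380/7173187)·1 + 373437/1024741·1 + 361275/1024741·1 = 1 ✓
b·c: (-806380/7173187)·7/4 + 373437/1024741·17/18 + 361275/1024741·1 = 1/2 ✓
b·c²: (-806380/7173187)·49/16 + 373437/1024741·289/324 + 361275/1024741·1 = 1/3 ✓
b·Ac: 373437/1024741·(-21/8) + 361275/1024741·1147/360 = 1/6 ✓
b·c³: (-806380/7173187)·343/64 + 373437/1024741·4913/5832 + 361275/1024741·1 = 25264021/442688112 ≠ 1/4 ⇒ order 3.
b·(c∘Ac): 373437/1024741·(-119/48) + 361275/1024741·1147/360 = 10811987/49187568 ≠ 1/8
b·Ac²: 373437/1024741·(-147/32) + 361275/1024741·91981/12960 = 183297733/221344056 ≠ 1/12
b·A²c: 361275/1024741·21/4 = 7586775/4098964 ≠ 1/24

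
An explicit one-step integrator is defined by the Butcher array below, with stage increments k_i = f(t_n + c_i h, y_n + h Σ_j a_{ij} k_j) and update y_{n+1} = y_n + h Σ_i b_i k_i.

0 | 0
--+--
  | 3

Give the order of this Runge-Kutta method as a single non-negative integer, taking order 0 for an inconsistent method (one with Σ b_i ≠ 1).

b = (3)
c = (0)
Σ b_i: 3·1 = 3 ≠ 1 ⇒ order 0.

0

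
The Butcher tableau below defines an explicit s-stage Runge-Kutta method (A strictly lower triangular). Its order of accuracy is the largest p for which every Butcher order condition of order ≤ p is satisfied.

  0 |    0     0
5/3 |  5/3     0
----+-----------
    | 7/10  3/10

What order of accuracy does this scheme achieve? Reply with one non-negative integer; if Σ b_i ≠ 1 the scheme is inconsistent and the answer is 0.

2

b = (7/10, 3/10)
c = (0, 5/3)
Σ b_i: 7/10·1 + 3/10·1 = 1 ✓
b·c: 3/10·5/3 = 1/2 ✓; 2 stages ⇒ order 2.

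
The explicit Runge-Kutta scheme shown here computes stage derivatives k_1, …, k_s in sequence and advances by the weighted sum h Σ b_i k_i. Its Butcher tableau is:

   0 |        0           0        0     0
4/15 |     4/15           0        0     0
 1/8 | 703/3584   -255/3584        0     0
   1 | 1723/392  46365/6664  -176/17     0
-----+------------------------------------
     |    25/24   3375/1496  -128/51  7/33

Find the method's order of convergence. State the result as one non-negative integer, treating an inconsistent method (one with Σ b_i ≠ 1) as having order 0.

4

b = (25/24, 3375/1496, -128/51, 7/33)
c = (0, 4/15, 1/8, 1)
Ac = (0, 0, -17/896, 55/98)
Σ b_i: 25/24·1 + 3375/1496·1 + (-128/51)·1 + 7/33·1 = 1 ✓
b·c: 3375/1496·4/15 + (-128/51)·1/8 + 7/33·1 = 1/2 ✓
b·c²: 3375/1496·16/225 + (-128/51)·1/64 + 7/33·1 = 1/3 ✓
b·Ac: (-128/51)·(-17/896) + 7/33·55/98 = 1/6 ✓
b·c³: 3375/1496·64/3375 + (-128/51)·1/512 + 7/33·1 = 1/4 ✓
b·(c∘Ac): (-128/51)·(-17/7168) + 7/33·55/98 = 1/8 ✓
b·Ac²: (-128/51)·(-17/3360) + 7/33·979/2940 = 1/12 ✓
b·A²c: 7/33·11/56 = 1/24 ✓; 4 stages ⇒ order 4.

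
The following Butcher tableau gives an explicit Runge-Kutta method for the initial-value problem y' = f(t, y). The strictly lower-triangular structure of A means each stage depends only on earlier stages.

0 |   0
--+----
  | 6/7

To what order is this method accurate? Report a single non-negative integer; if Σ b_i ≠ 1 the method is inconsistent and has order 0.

b = (6/7)
c = (0)
Σ b_i: 6/7·1 = 6/7 ≠ 1 ⇒ order 0.

0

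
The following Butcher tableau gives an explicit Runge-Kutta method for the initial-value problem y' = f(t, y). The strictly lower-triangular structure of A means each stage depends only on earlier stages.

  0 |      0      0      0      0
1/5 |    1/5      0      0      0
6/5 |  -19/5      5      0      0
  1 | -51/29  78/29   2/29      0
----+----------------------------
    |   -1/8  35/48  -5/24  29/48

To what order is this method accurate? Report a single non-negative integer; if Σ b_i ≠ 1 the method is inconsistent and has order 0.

4

b = (-1/8, 35/48, -5/24, 29/48)
c = (0, 1/5, 6/5, 1)
Ac = (0, 0, 1, 18/29)
Σ b_i: (-1/8)·1 + 35/48·1 + (-5/24)·1 + 29/48·1 = 1 ✓
b·c: 35/48·1/5 + (-5/24)·6/5 + 29/48·1 = 1/2 ✓
b·c²: 35/48·1/25 + (-5/24)·36/25 + 29/48·1 = 1/3 ✓
b·Ac: (-5/24)·1 + 29/48·18/29 = 1/6 ✓
b·c³: 35/48·1/125 + (-5/24)·216/125 + 29/48·1 = 1/4 ✓
b·(c∘Ac): (-5/24)·6/5 + 29/48·18/29 = 1/8 ✓
b·Ac²: (-5/24)·1/5 + 29/48·6/29 = 1/12 ✓
b·A²c: 29/48·2/29 = 1/24 ✓; 4 stages ⇒ order 4.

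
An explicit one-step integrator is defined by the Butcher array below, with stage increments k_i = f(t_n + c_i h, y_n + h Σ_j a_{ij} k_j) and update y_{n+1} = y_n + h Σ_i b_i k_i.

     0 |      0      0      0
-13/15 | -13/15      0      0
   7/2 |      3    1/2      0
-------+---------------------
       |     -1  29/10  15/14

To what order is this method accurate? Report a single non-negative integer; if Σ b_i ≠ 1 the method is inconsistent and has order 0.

b = (-1, 29/10, 15/14)
c = (0, -13/15, 7/2)
Ac = (0, 0, -13/30)
Σ b_i: (-1)·1 + 29/10·1 + 15/14·1 = 104/35 ≠ 1 ⇒ order 0.

0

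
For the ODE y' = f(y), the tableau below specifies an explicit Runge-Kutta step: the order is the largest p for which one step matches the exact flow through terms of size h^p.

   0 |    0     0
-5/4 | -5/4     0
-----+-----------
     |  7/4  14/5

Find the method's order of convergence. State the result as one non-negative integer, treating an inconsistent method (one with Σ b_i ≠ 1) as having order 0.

0

b = (7/4, 14/5)
c = (0, -5/4)
Σ b_i: 7/4·1 + 14/5·1 = 91/20 ≠ 1 ⇒ order 0.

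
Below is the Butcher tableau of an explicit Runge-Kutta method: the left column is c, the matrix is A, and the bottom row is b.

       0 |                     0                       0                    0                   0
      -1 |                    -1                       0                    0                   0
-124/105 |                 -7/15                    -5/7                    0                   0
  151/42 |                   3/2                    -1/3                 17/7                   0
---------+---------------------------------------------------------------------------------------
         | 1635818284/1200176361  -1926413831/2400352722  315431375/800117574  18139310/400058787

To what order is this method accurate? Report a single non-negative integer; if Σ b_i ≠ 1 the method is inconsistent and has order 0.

3

b = (1635818284/1200176361, -1926413831/2400352722, 315431375/800117574, 18139310/400058787)
c = (0, -1, -124/105, 151/42)
Ac = (0, 0, 5/7, -621/245)
Σ b_i: 1635818284/1200176361·1 + (-1926413831/2400352722)·1 + 315431375/800117574·1 + 18139310/400058787·1 = 1 ✓
b·c: (-1926413831/2400352722)·(-1) + 315431375/800117574·(-124/105) + 18139310/400058787·151/42 = 1/2 ✓
b·c²: (-1926413831/2400352722)·1 + 315431375/800117574·15376/11025 + 18139310/400058787·22801/1764 = 1/3 ✓
b·Ac: 315431375/800117574·5/7 + 18139310/400058787·(-621/245) = 1/6 ✓
b·c³: (-1926413831/2400352722)·(-1) + 315431375/800117574·(-1906624/1157625) + 18139310/400058787·3442951/74088 = 683622699299/302444442972 ≠ 1/4 ⇒ order 3.
b·(c∘Ac): 315431375/800117574·(-124/147) + 18139310/400058787·(-31257/3430) = -6265129399/8401234527 ≠ 1/8
b·Ac²: 315431375/800117574·(-5/7) + 18139310/400058787·235667/77175 = -36075432683/252037035810 ≠ 1/12
b·A²c: 18139310/400058787·85/49 = 31466150/400058787 ≠ 1/24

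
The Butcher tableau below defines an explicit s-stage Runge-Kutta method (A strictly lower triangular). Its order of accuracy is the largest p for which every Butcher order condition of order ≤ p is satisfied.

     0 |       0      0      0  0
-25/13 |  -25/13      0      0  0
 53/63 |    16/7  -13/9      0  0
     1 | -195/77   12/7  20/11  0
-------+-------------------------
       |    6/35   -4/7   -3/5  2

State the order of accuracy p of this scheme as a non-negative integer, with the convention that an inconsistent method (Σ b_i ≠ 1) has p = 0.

1

b = (6/35, -4/7, -3/5, 2)
c = (0, -25/13, 53/63, 1)
Ac = (0, 0, 25/9, -15920/9009)
Σ b_i: 6/35·1 + (-4/7)·1 + (-3/5)·1 + 2·1 = 1 ✓
b·c: (-4/7)·(-25/13) + (-3/5)·53/63 + 2·1 = 3541/1365 ≠ 1/2 ⇒ order 1.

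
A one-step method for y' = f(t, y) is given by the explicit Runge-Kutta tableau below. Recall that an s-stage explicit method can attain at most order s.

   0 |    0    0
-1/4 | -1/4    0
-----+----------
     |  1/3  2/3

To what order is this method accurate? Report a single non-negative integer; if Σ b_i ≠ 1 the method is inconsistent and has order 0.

b = (1/3, 2/3)
c = (0, -1/4)
Σ b_i: 1/3·1 + 2/3·1 = 1 ✓
b·c: 2/3·(-1/4) = -1/6 ≠ 1/2 ⇒ order 1.

1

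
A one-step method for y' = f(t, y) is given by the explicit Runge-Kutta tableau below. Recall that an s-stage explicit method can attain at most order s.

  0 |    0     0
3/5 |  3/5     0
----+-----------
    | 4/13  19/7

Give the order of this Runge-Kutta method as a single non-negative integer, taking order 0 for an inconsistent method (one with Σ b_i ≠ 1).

0

b = (4/13, 19/7)
c = (0, 3/5)
Σ b_i: 4/13·1 + 19/7·1 = 275/91 ≠ 1 ⇒ order 0.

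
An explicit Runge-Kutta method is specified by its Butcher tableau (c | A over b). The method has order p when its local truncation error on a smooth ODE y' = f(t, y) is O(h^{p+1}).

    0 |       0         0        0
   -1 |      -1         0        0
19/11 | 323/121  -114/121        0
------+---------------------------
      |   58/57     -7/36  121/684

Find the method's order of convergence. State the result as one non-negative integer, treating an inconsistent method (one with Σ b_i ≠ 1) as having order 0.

b = (58/57, -7/36, 121/684)
c = (0, -1, 19/11)
Ac = (0, 0, 114/121)
Σ b_i: 58/57·1 + (-7/36)·1 + 121/684·1 = 1 ✓
b·c: (-7/36)·(-1) + 121/684·19/11 = 1/2 ✓
b·c²: (-7/36)·1 + 121/684·361/121 = 1/3 ✓
b·Ac: 121/684·114/121 = 1/6 ✓; 3 stages ⇒ order 3.

3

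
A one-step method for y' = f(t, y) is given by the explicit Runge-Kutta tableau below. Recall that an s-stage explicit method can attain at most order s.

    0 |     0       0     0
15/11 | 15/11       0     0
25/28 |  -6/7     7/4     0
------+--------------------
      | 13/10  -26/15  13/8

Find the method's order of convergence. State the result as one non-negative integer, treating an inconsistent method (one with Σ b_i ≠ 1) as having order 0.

b = (13/10, -26/15, 13/8)
c = (0, 15/11, 25/28)
Ac = (0, 0, 105/44)
Σ b_i: 13/10·1 + (-26/15)·1 + 13/8·1 = 143/120 ≠ 1 ⇒ order 0.

0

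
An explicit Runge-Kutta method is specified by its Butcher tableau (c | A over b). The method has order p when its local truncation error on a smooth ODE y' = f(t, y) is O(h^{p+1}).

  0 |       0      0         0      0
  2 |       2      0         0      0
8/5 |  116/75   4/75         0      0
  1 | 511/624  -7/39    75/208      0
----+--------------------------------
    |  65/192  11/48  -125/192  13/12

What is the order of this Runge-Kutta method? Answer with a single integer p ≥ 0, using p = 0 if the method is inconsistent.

b = (65/192, 11/48, -125/192, 13/12)
c = (0, 2, 8/5, 1)
Ac = (0, 0, 8/75, 17/78)
Σ b_i: 65/192·1 + 11/48·1 + (-125/192)·1 + 13/12·1 = 1 ✓
b·c: 11/48·2 + (-125/192)·8/5 + 13/12·1 = 1/2 ✓
b·c²: 11/48·4 + (-125/192)·64/25 + 13/12·1 = 1/3 ✓
b·Ac: (-125/192)·8/75 + 13/12·17/78 = 1/6 ✓
b·c³: 11/48·8 + (-125/192)·512/125 + 13/12·1 = 1/4 ✓
b·(c∘Ac): (-125/192)·64/375 + 13/12·17/78 = 1/8 ✓
b·Ac²: (-125/192)·16/75 + 13/12·8/39 = 1/12 ✓
b·A²c: 13/12·1/26 = 1/24 ✓; 4 stages ⇒ order 4.

4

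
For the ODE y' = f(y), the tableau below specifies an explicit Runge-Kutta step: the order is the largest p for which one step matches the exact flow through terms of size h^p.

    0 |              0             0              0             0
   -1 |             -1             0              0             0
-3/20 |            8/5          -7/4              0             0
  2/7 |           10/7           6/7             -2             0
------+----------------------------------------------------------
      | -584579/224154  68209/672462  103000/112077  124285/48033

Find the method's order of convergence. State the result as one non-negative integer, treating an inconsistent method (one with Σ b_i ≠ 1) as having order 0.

3

b = (-584579/224154, 68209/672462, 103000/112077, 124285/48033)
c = (0, -1, -3/20, 2/7)
Ac = (0, 0, 7/4, -39/70)
Σ b_i: (-584579/224154)·1 + 68209/672462·1 + 103000/112077·1 + 124285/48033·1 = 1 ✓
b·c: 68209/672462·(-1) + 103000/112077·(-3/20) + 124285/48033·2/7 = 1/2 ✓
b·c²: 68209/672462·1 + 103000/112077·9/400 + 124285/48033·4/49 = 1/3 ✓
b·Ac: 103000/112077·7/4 + 124285/48033·(-39/70) = 1/6 ✓
b·c³: 68209/672462·(-1) + 103000/112077·(-27/8000) + 124285/48033·8/343 = -92437/2092104 ≠ 1/4 ⇒ order 3.
b·(c∘Ac): 103000/112077·(-21/80) + 124285/48033·(-39/245) = -146401/224154 ≠ 1/8
b·Ac²: 103000/112077·(-7/4) + 124285/48033·1137/1400 = 315829/640440 ≠ 1/12
b·A²c: 124285/48033·(-7/2) = -869995/96066 ≠ 1/24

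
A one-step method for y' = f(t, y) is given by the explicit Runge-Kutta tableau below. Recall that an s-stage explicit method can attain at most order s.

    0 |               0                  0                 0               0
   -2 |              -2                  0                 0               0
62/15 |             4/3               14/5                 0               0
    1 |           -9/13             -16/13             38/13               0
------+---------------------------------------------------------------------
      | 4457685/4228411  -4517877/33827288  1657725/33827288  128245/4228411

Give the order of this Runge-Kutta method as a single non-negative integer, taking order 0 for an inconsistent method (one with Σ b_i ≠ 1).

3

b = (4457685/4228411, -4517877/33827288, 1657725/33827288, 128245/4228411)
c = (0, -2, 62/15, 1)
Ac = (0, 0, -28/5, 2836/195)
Σ b_i: 4457685/4228411·1 + (-4517877/33827288)·1 + 1657725/33827288·1 + 128245/4228411·1 = 1 ✓
b·c: (-4517877/33827288)·(-2) + 1657725/33827288·62/15 + 128245/4228411·1 = 1/2 ✓
b·c²: (-4517877/33827288)·4 + 1657725/33827288·3844/225 + 128245/4228411·1 = 1/3 ✓
b·Ac: 1657725/33827288·(-28/5) + 128245/4228411·2836/195 = 1/6 ✓
b·c³: (-4517877/33827288)·(-8) + 1657725/33827288·238328/3375 + 128245/4228411·1 = 867545963/190278495 ≠ 1/4 ⇒ order 3.
b·(c∘Ac): 1657725/33827288·(-1736/75) + 128245/4228411·2836/195 = -8793625/12685233 ≠ 1/8
b·Ac²: 1657725/33827288·56/5 + 128245/4228411·131672/2925 = 364225531/190278495 ≠ 1/12
b·A²c: 128245/4228411·(-1064/65) = -2099272/4228411 ≠ 1/24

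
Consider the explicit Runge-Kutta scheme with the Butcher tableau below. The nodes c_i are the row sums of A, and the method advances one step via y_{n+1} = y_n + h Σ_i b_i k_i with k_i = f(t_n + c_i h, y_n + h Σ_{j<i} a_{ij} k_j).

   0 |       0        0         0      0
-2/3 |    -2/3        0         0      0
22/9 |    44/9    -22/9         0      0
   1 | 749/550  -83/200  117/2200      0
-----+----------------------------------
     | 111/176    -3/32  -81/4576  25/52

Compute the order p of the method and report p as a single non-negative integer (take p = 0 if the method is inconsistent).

4

b = (111/176, -3/32, -81/4576, 25/52)
c = (0, -2/3, 22/9, 1)
Ac = (0, 0, 44/27, 61/150)
Σ b_i: 111/176·1 + (-3/32)·1 + (-81/4576)·1 + 25/52·1 = 1 ✓
b·c: (-3/32)·(-2/3) + (-81/4576)·22/9 + 25/52·1 = 1/2 ✓
b·c²: (-3/32)·4/9 + (-81/4576)·484/81 + 25/52·1 = 1/3 ✓
b·Ac: (-81/4576)·44/27 + 25/52·61/150 = 1/6 ✓
b·c³: (-3/32)·(-8/27) + (-81/4576)·10648/729 + 25/52·1 = 1/4 ✓
b·(c∘Ac): (-81/4576)·968/243 + 25/52·61/150 = 1/8 ✓
b·Ac²: (-81/4576)·(-88/81) + 25/52·2/15 = 1/12 ✓
b·A²c: 25/52·13/150 = 1/24 ✓; 4 stages ⇒ order 4.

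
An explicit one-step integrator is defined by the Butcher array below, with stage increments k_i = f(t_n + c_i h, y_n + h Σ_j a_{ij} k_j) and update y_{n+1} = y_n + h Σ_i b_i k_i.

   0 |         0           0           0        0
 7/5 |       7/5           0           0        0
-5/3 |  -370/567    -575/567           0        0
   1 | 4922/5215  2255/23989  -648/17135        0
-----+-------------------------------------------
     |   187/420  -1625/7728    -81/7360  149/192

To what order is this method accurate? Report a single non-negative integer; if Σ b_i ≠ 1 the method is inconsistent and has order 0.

4

b = (187/420, -1625/7728, -81/7360, 149/192)
c = (0, 7/5, -5/3, 1)
Ac = (0, 0, -115/81, 29/149)
Σ b_i: 187/420·1 + (-1625/7728)·1 + (-81/7360)·1 + 149/192·1 = 1 ✓
b·c: (-1625/7728)·7/5 + (-81/7360)·(-5/3) + 149/192·1 = 1/2 ✓
b·c²: (-1625/7728)·49/25 + (-81/7360)·25/9 + 149/192·1 = 1/3 ✓
b·Ac: (-81/7360)·(-115/81) + 149/192·29/149 = 1/6 ✓
b·c³: (-1625/7728)·343/125 + (-81/7360)·(-125/27) + 149/192·1 = 1/4 ✓
b·(c∘Ac): (-81/7360)·575/243 + 149/192·29/149 = 1/8 ✓
b·Ac²: (-81/7360)·(-161/81) + 149/192·59/745 = 1/12 ✓
b·A²c: 149/192·8/149 = 1/24 ✓; 4 stages ⇒ order 4.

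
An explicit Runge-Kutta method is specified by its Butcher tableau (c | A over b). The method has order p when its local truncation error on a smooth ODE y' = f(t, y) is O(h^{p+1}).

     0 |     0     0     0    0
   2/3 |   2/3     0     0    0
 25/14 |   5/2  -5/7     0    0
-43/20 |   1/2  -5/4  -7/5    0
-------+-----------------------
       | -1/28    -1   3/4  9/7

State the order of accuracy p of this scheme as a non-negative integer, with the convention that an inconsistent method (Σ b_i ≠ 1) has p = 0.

b = (-1/28, -1, 3/4, 9/7)
c = (0, 2/3, 25/14, -43/20)
Ac = (0, 0, -10/21, -10/3)
Σ b_i: (-1/28)·1 + (-1)·1 + 3/4·1 + 9/7·1 = 1 ✓
b·c: (-1)·2/3 + 3/4·25/14 + 9/7·(-43/20) = -251/120 ≠ 1/2 ⇒ order 1.

1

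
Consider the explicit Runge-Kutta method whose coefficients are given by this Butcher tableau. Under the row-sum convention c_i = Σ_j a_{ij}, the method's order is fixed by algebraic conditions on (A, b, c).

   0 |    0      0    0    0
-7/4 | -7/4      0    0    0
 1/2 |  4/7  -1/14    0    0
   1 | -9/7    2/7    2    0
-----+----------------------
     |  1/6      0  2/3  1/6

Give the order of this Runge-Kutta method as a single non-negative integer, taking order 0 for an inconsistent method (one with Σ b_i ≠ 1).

b = (1/6, 0, 2/3, 1/6)
c = (0, -7/4, 1/2, 1)
Ac = (0, 0, 1/8, 1/2)
Σ b_i: 1/6·1 + 2/3·1 + 1/6·1 = 1 ✓
b·c: 2/3·1/2 + 1/6·1 = 1/2 ✓
b·c²: 2/3·1/4 + 1/6·1 = 1/3 ✓
b·Ac: 2/3·1/8 + 1/6·1/2 = 1/6 ✓
b·c³: 2/3·1/8 + 1/6·1 = 1/4 ✓
b·(c∘Ac): 2/3·1/16 + 1/6·1/2 = 1/8 ✓
b·Ac²: 2/3·(-7/32) + 1/6·11/8 = 1/12 ✓
b·A²c: 1/6·1/4 = 1/24 ✓; 4 stages ⇒ order 4.

4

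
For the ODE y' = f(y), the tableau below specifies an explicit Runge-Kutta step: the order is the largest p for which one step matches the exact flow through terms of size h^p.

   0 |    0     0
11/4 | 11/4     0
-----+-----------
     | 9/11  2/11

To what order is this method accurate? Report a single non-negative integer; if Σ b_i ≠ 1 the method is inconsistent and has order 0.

b = (9/11, 2/11)
c = (0, 11/4)
Σ b_i: 9/11·1 + 2/11·1 = 1 ✓
b·c: 2/11·11/4 = 1/2 ✓; 2 stages ⇒ order 2.

2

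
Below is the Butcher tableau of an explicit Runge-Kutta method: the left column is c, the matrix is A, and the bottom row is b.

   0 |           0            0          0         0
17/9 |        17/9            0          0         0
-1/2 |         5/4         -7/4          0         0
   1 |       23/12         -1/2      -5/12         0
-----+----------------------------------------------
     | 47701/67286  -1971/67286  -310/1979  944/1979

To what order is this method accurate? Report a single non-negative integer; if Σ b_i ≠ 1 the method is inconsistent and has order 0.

3

b = (47701/67286, -1971/67286, -310/1979, 944/1979)
c = (0, 17/9, -1/2, 1)
Ac = (0, 0, -119/36, -53/72)
Σ b_i: 47701/67286·1 + (-1971/67286)·1 + (-310/1979)·1 + 944/1979·1 = 1 ✓
b·c: (-1971/67286)·17/9 + (-310/1979)·(-1/2) + 944/1979·1 = 1/2 ✓
b·c²: (-1971/67286)·289/81 + (-310/1979)·1/4 + 944/1979·1 = 1/3 ✓
b·Ac: (-310/1979)·(-119/36) + 944/1979·(-53/72) = 1/6 ✓
b·c³: (-1971/67286)·4913/729 + (-310/1979)·(-1/8) + 944/1979·1 = 63943/213732 ≠ 1/4 ⇒ order 3.
b·(c∘Ac): (-310/1979)·119/72 + 944/1979·(-53/72) = -4829/7916 ≠ 1/8
b·Ac²: (-310/1979)·(-2023/324) + 944/1979·(-2447/1296) = 8273/106866 ≠ 1/12
b·A²c: 944/1979·595/432 = 35105/53433 ≠ 1/24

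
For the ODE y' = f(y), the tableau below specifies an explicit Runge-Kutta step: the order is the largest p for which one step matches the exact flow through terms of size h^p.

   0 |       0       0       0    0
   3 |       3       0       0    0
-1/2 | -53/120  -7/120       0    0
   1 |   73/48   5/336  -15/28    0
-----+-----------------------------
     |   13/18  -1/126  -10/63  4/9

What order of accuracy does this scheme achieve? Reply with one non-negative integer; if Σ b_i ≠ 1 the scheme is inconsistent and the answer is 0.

b = (13/18, -1/126, -10/63, 4/9)
c = (0, 3, -1/2, 1)
Ac = (0, 0, -7/40, 5/16)
Σ b_i: 13/18·1 + (-1/126)·1 + (-10/63)·1 + 4/9·1 = 1 ✓
b·c: (-1/126)·3 + (-10/63)·(-1/2) + 4/9·1 = 1/2 ✓
b·c²: (-1/126)·9 + (-10/63)·1/4 + 4/9·1 = 1/3 ✓
b·Ac: (-10/63)·(-7/40) + 4/9·5/16 = 1/6 ✓
b·c³: (-1/126)·27 + (-10/63)·(-1/8) + 4/9·1 = 1/4 ✓
b·(c∘Ac): (-10/63)·7/80 + 4/9·5/16 = 1/8 ✓
b·Ac²: (-10/63)·(-21/40) = 1/12 ✓
b·A²c: 4/9·3/32 = 1/24 ✓; 4 stages ⇒ order 4.

4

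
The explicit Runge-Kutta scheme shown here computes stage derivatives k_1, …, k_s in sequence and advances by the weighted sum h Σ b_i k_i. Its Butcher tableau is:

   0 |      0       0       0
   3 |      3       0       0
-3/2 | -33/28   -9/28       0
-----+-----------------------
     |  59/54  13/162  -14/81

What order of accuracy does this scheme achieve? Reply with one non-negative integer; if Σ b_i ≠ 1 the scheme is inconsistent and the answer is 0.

3

b = (59/54, 13/162, -14/81)
c = (0, 3, -3/2)
Ac = (0, 0, -27/28)
Σ b_i: 59/54·1 + 13/162·1 + (-14/81)·1 = 1 ✓
b·c: 13/162·3 + (-14/81)·(-3/2) = 1/2 ✓
b·c²: 13/162·9 + (-14/81)·9/4 = 1/3 ✓
b·Ac: (-14/81)·(-27/28) = 1/6 ✓; 3 stages ⇒ order 3.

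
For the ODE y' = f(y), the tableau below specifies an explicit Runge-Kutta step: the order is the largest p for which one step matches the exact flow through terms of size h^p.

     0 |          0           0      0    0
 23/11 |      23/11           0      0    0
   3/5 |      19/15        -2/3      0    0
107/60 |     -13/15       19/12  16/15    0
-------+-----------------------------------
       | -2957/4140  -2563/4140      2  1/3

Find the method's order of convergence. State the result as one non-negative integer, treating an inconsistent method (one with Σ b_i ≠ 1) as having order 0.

b = (-2957/4140, -2563/4140, 2, 1/3)
c = (0, 23/11, 3/5, 107/60)
Ac = (0, 0, -46/33, 13037/3300)
Σ b_i: (-2957/4140)·1 + (-2563/4140)·1 + 2·1 + 1/3·1 = 1 ✓
b·c: (-2563/4140)·23/11 + 2·3/5 + 1/3·107/60 = 1/2 ✓
b·c²: (-2563/4140)·529/121 + 2·9/25 + 1/3·11449/3600 = -22013/23760 ≠ 1/3 ⇒ order 2.
b·Ac: 2·(-46/33) + 1/3·13037/3300 = -14563/9900 ≠ 1/6

2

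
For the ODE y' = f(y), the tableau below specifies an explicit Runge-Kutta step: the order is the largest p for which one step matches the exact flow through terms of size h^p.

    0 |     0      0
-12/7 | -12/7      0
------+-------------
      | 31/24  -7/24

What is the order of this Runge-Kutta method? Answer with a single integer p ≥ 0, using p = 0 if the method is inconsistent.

b = (31/24, -7/24)
c = (0, -12/7)
Σ b_i: 31/24·1 + (-7/24)·1 = 1 ✓
b·c: (-7/24)·(-12/7) = 1/2 ✓; 2 stages ⇒ order 2.

2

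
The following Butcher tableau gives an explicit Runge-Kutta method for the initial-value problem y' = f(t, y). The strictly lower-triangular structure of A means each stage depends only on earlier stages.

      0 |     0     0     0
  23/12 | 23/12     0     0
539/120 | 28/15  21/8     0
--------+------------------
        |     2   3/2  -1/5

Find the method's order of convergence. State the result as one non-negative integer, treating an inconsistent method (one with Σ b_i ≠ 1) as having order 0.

0

b = (2, 3/2, -1/5)
c = (0, 23/12, 539/120)
Ac = (0, 0, 161/32)
Σ b_i: 2·1 + 3/2·1 + (-1/5)·1 = 33/10 ≠ 1 ⇒ order 0.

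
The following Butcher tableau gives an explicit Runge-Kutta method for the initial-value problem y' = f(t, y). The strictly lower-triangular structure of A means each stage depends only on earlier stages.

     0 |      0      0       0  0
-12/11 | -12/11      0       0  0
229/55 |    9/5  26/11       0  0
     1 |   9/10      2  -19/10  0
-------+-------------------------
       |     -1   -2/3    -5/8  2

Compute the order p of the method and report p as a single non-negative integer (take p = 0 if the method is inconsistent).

b = (-1, -2/3, -5/8, 2)
c = (0, -12/11, 229/55, 1)
Ac = (0, 0, -312/121, -5551/550)
Σ b_i: (-1)·1 + (-2/3)·1 + (-5/8)·1 + 2·1 = -7/24 ≠ 1 ⇒ order 0.

0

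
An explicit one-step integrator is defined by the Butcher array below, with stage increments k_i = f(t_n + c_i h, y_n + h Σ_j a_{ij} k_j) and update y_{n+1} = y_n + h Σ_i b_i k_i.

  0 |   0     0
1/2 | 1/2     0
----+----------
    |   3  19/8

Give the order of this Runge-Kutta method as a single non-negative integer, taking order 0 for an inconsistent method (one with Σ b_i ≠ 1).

0

b = (3, 19/8)
c = (0, 1/2)
Σ b_i: 3·1 + 19/8·1 = 43/8 ≠ 1 ⇒ order 0.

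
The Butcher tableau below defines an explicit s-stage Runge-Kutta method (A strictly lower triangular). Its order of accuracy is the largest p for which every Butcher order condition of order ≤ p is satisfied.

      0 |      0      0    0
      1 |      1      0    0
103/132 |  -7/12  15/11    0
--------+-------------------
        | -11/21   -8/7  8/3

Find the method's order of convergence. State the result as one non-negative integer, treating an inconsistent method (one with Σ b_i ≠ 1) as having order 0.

b = (-11/21, -8/7, 8/3)
c = (0, 1, 103/132)
Ac = (0, 0, 15/11)
Σ b_i: (-11/21)·1 + (-8/7)·1 + 8/3·1 = 1 ✓
b·c: (-8/7)·1 + 8/3·103/132 = 650/693 ≠ 1/2 ⇒ order 1.

1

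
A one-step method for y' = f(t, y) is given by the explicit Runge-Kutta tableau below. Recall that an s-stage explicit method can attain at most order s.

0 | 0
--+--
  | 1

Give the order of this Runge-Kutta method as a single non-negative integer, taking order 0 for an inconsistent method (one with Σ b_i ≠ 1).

b = (1)
c = (0)
Σ b_i: 1·1 = 1 ✓; 1 stage ⇒ order 1.

1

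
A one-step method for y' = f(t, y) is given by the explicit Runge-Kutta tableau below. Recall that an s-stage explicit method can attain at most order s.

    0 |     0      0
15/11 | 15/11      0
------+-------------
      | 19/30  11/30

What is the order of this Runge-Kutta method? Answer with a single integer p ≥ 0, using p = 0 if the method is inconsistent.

b = (19/30, 11/30)
c = (0, 15/11)
Σ b_i: 19/30·1 + 11/30·1 = 1 ✓
b·c: 11/30·15/11 = 1/2 ✓; 2 stages ⇒ order 2.

2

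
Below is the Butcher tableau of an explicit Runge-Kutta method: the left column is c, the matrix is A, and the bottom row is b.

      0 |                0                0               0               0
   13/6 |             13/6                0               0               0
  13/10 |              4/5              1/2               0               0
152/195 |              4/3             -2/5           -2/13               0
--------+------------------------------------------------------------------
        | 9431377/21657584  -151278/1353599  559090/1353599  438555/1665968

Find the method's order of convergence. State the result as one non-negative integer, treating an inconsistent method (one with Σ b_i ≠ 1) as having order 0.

b = (9431377/21657584, -151278/1353599, 559090/1353599, 438555/1665968)
c = (0, 13/6, 13/10, 152/195)
Ac = (0, 0, 13/12, -16/15)
Σ b_i: 9431377/21657584·1 + (-151278/1353599)·1 + 559090/1353599·1 + 438555/1665968·1 = 1 ✓
b·c: (-151278/1353599)·13/6 + 559090/1353599·13/10 + 438555/1665968·152/195 = 1/2 ✓
b·c²: (-151278/1353599)·169/36 + 559090/1353599·169/100 + 438555/1665968·23104/38025 = 1/3 ✓
b·Ac: 559090/1353599·13/12 + 438555/1665968·(-16/15) = 1/6 ✓
b·c³: (-151278/1353599)·2197/216 + 559090/1353599·2197/1000 + 438555/1665968·3511808/7414875 = -10620806/101519925 ≠ 1/4 ⇒ order 3.
b·(c∘Ac): 559090/1353599·169/120 + 438555/1665968·(-2432/2925) = 2266693/6247380 ≠ 1/8
b·Ac²: 559090/1353599·169/72 + 438555/1665968·(-481/225) = 30492709/74968560 ≠ 1/12
b·A²c: 438555/1665968·(-1/6) = -146185/3331936 ≠ 1/24

3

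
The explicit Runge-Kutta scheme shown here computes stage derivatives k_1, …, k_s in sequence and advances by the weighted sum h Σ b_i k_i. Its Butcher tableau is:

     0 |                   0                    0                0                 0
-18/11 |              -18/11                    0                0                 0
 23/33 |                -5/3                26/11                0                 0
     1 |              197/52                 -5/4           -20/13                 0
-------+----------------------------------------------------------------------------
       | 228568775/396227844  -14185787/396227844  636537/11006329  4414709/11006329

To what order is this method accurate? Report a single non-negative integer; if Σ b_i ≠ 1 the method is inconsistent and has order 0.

b = (228568775/396227844, -14185787/396227844, 636537/11006329, 4414709/11006329)
c = (0, -18/11, 23/33, 1)
Ac = (0, 0, -468/121, 835/858)
Σ b_i: 228568775/396227844·1 + (-14185787/396227844)·1 + 636537/11006329·1 + 4414709/11006329·1 = 1 ✓
b·c: (-14185787/396227844)·(-18/11) + 636537/11006329·23/33 + 4414709/11006329·1 = 1/2 ✓
b·c²: (-14185787/396227844)·324/121 + 636537/11006329·529/1089 + 4414709/11006329·1 = 1/3 ✓
b·Ac: 636537/11006329·(-468/121) + 4414709/11006329·835/858 = 1/6 ✓
b·c³: (-14185787/396227844)·(-5832/1331) + 636537/11006329·12167/35937 + 4414709/11006329·1 = 629324450/1089626571 ≠ 1/4 ⇒ order 3.
b·(c∘Ac): 636537/11006329·(-3588/1331) + 4414709/11006329·835/858 = 1873400929/7990594854 ≠ 1/8
b·Ac²: 636537/11006329·8424/1331 + 4414709/11006329·(-57965/14157) = -1390660343/1089626571 ≠ 1/12
b·A²c: 4414709/11006329·720/121 = 3178590480/1331765809 ≠ 1/24

3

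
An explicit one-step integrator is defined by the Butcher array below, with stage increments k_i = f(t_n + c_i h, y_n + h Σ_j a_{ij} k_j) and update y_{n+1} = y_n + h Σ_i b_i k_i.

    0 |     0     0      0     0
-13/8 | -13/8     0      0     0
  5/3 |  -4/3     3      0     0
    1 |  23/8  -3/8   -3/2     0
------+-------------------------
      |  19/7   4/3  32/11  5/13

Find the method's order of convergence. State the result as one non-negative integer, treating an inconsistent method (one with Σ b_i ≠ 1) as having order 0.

0

b = (19/7, 4/3, 32/11, 5/13)
c = (0, -13/8, 5/3, 1)
Ac = (0, 0, -39/8, -121/64)
Σ b_i: 19/7·1 + 4/3·1 + 32/11·1 + 5/13·1 = 22046/3003 ≠ 1 ⇒ order 0.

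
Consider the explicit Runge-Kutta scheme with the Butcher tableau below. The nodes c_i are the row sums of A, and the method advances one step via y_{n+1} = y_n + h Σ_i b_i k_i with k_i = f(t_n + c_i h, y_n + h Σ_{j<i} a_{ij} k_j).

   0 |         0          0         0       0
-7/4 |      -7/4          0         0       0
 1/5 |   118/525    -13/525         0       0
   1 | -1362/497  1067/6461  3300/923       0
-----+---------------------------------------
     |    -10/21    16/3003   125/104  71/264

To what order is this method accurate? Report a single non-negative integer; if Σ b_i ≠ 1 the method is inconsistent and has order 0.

4

b = (-10/21, 16/3003, 125/104, 71/264)
c = (0, -7/4, 1/5, 1)
Ac = (0, 0, 13/300, 121/284)
Σ b_i: (-10/21)·1 + 16/3003·1 + 125/104·1 + 71/264·1 = 1 ✓
b·c: 16/3003·(-7/4) + 125/104·1/5 + 71/264·1 = 1/2 ✓
b·c²: 16/3003·49/16 + 125/104·1/25 + 71/264·1 = 1/3 ✓
b·Ac: 125/104·13/300 + 71/264·121/284 = 1/6 ✓
b·c³: 16/3003·(-343/64) + 125/104·1/125 + 71/264·1 = 1/4 ✓
b·(c∘Ac): 125/104·13/1500 + 71/264·121/284 = 1/8 ✓
b·Ac²: 125/104·(-91/1200) + 71/264·737/1136 = 1/12 ✓
b·A²c: 71/264·11/71 = 1/24 ✓; 4 stages ⇒ order 4.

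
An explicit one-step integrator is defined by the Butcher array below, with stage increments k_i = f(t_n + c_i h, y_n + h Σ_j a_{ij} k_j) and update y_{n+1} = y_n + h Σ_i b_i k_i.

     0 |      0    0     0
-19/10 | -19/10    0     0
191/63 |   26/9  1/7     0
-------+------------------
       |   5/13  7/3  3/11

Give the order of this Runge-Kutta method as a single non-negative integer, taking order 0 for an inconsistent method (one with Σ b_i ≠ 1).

b = (5/13, 7/3, 3/11)
c = (0, -19/10, 191/63)
Ac = (0, 0, -19/70)
Σ b_i: 5/13·1 + 7/3·1 + 3/11·1 = 1283/429 ≠ 1 ⇒ order 0.

0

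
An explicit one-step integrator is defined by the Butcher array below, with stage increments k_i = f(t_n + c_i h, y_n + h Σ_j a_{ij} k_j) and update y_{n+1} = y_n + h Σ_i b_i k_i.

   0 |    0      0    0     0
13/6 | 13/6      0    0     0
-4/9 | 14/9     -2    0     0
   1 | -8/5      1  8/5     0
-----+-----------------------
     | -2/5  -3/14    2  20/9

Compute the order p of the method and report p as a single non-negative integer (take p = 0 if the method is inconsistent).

b = (-2/5, -3/14, 2, 20/9)
c = (0, 13/6, -4/9, 1)
Ac = (0, 0, -13/3, 131/90)
Σ b_i: (-2/5)·1 + (-3/14)·1 + 2·1 + 20/9·1 = 2273/630 ≠ 1 ⇒ order 0.

0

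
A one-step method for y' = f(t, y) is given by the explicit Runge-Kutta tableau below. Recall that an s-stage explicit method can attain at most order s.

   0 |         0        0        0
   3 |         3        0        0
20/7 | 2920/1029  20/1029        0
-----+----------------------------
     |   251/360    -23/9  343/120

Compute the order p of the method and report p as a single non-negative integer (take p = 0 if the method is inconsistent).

3

b = (251/360, -23/9, 343/120)
c = (0, 3, 20/7)
Ac = (0, 0, 20/343)
Σ b_i: 251/360·1 + (-23/9)·1 + 343/120·1 = 1 ✓
b·c: (-23/9)·3 + 343/120·20/7 = 1/2 ✓
b·c²: (-23/9)·9 + 343/120·400/49 = 1/3 ✓
b·Ac: 343/120·20/343 = 1/6 ✓; 3 stages ⇒ order 3.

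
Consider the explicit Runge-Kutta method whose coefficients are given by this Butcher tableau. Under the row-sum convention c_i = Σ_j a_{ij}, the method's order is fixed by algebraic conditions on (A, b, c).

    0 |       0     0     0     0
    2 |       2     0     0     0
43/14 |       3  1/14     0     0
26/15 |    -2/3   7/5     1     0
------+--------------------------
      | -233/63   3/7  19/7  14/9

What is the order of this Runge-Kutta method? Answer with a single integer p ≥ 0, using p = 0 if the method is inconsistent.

1

b = (-233/63, 3/7, 19/7, 14/9)
c = (0, 2, 43/14, 26/15)
Ac = (0, 0, 1/7, 411/70)
Σ b_i: (-233/63)·1 + 3/7·1 + 19/7·1 + 14/9·1 = 1 ✓
b·c: 3/7·2 + 19/7·43/14 + 14/9·26/15 = 157307/13230 ≠ 1/2 ⇒ order 1.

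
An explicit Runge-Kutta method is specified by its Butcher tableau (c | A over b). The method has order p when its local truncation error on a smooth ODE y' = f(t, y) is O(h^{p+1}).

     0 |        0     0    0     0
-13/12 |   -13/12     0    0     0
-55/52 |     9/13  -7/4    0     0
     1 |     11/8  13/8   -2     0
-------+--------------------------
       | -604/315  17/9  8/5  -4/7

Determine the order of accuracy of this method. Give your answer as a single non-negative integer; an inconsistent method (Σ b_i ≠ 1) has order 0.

1

b = (-604/315, 17/9, 8/5, -4/7)
c = (0, -13/12, -55/52, 1)
Ac = (0, 0, 91/48, 443/1248)
Σ b_i: (-604/315)·1 + 17/9·1 + 8/5·1 + (-4/7)·1 = 1 ✓
b·c: 17/9·(-13/12) + 8/5·(-55/52) + (-4/7)·1 = -42359/9828 ≠ 1/2 ⇒ order 1.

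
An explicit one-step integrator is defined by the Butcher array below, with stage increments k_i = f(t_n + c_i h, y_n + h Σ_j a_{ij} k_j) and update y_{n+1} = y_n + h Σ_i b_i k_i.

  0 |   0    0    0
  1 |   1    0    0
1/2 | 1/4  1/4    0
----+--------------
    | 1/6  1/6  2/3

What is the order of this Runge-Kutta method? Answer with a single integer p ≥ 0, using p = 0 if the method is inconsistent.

3

b = (1/6, 1/6, 2/3)
c = (0, 1, 1/2)
Ac = (0, 0, 1/4)
Σ b_i: 1/6·1 + 1/6·1 + 2/3·1 = 1 ✓
b·c: 1/6·1 + 2/3·1/2 = 1/2 ✓
b·c²: 1/6·1 + 2/3·1/4 = 1/3 ✓
b·Ac: 2/3·1/4 = 1/6 ✓; 3 stages ⇒ order 3.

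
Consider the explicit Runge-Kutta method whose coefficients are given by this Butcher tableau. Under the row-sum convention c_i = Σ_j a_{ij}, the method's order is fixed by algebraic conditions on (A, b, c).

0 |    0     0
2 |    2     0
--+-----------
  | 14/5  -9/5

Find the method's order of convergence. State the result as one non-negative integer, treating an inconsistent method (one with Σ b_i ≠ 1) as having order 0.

1

b = (14/5, -9/5)
c = (0, 2)
Σ b_i: 14/5·1 + (-9/5)·1 = 1 ✓
b·c: (-9/5)·2 = -18/5 ≠ 1/2 ⇒ order 1.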